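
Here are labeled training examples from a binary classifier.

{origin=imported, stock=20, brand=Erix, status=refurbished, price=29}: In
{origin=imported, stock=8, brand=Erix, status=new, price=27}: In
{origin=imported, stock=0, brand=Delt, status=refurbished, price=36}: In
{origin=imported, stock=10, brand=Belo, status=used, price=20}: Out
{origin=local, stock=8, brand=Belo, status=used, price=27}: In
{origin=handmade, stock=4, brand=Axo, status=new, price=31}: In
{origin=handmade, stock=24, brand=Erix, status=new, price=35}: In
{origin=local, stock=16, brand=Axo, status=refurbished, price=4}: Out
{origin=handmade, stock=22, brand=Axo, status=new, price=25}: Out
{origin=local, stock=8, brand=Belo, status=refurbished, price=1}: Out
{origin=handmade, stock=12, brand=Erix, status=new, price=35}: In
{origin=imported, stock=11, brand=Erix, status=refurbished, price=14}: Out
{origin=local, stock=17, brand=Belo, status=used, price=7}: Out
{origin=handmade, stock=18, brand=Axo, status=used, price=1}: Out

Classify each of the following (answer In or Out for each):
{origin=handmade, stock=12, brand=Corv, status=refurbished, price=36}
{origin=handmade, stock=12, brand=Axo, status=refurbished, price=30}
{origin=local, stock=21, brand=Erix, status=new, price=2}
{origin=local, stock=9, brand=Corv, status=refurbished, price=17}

The classifier is using: price ≥ 27.

In, In, Out, Out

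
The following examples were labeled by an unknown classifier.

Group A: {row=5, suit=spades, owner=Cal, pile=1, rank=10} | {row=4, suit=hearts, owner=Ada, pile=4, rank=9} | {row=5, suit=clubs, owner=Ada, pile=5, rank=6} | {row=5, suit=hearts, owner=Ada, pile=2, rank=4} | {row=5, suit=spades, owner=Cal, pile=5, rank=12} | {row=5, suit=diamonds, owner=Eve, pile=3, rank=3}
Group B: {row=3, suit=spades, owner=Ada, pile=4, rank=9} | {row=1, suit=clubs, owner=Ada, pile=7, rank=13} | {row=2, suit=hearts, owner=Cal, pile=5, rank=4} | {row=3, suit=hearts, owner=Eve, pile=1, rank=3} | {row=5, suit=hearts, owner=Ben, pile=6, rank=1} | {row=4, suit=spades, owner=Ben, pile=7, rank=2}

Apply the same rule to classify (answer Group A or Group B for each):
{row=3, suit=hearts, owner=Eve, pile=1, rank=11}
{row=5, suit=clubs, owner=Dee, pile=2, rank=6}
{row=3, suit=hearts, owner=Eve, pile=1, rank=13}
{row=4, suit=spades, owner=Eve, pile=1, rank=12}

The distinguishing property — pile ≤ 5 AND row ≥ 4 — holds for all the 'Group A' cases and none of the 'Group B' cases.
{row=3, suit=hearts, owner=Eve, pile=1, rank=11} → pile = 1, row = 3 → Group B.
{row=5, suit=clubs, owner=Dee, pile=2, rank=6} → pile = 2, row = 5 → Group A.
{row=3, suit=hearts, owner=Eve, pile=1, rank=13} → pile = 1, row = 3 → Group B.
{row=4, suit=spades, owner=Eve, pile=1, rank=12} → pile = 1, row = 4 → Group A.

Group B, Group A, Group B, Group A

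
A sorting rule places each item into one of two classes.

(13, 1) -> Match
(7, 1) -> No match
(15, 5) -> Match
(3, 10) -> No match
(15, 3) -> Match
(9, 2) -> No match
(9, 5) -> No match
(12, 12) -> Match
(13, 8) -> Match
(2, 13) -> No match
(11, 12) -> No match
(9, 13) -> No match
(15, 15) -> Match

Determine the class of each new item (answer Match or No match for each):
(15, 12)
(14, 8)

Match, Match

Rule: first ≥ 12. This holds for each 'Match' example and fails for each 'No match' one.
(15, 12): first 15 — satisfies this, so Match. (14, 8): first 14 — satisfies this, so Match.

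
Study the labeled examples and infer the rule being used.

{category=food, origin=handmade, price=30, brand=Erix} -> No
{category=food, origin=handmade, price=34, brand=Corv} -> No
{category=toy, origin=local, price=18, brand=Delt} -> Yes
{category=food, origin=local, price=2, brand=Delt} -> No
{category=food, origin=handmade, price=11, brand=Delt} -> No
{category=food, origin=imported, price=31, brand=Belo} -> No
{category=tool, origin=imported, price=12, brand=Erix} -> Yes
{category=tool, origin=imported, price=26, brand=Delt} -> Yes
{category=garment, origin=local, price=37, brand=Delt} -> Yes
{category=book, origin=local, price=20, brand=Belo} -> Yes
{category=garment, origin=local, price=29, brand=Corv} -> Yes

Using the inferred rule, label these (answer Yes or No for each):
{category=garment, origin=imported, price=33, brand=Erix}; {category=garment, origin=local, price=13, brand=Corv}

The pattern is that an item is 'Yes' exactly when: category is not food.
{category=garment, origin=imported, price=33, brand=Erix} → category is garment → Yes. {category=garment, origin=local, price=13, brand=Corv} → category is garment → Yes.

Yes, Yes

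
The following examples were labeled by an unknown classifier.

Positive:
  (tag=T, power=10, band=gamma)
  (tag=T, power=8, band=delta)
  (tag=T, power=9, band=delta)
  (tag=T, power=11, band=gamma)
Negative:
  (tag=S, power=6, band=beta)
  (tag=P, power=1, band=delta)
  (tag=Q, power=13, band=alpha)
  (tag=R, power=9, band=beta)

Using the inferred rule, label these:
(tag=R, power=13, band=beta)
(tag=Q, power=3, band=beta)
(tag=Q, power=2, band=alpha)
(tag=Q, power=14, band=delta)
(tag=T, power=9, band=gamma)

The classifier is using: tag is T.
(tag=R, power=13, band=beta) — tag is R, hence Negative. (tag=Q, power=3, band=beta) — tag is Q, hence Negative. (tag=Q, power=2, band=alpha) — tag is Q, hence Negative. (tag=Q, power=14, band=delta) — tag is Q, hence Negative. (tag=T, power=9, band=gamma) — tag is T, hence Positive.

Negative, Negative, Negative, Negative, Positive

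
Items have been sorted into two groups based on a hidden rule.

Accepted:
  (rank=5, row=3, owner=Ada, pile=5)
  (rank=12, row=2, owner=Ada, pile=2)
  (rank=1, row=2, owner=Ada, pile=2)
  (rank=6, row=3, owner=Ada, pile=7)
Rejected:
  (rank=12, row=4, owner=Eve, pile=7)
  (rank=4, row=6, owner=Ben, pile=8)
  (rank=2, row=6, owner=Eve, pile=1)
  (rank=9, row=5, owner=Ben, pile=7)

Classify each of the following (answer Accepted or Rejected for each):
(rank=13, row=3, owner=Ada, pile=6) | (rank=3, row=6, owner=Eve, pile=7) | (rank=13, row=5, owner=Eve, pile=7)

The simplest hypothesis consistent with all the labels is: owner is Ada.
(rank=13, row=3, owner=Ada, pile=6) → owner is Ada → Accepted. (rank=3, row=6, owner=Eve, pile=7) → owner is Eve → Rejected. (rank=13, row=5, owner=Eve, pile=7) → owner is Eve → Rejected.

Accepted, Rejected, Rejected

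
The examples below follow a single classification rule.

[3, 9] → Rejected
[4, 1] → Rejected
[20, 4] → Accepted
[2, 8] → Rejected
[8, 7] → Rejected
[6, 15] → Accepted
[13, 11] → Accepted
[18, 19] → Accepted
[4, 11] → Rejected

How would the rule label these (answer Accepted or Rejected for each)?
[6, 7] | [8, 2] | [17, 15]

Rejected, Rejected, Accepted

'Accepted' ⟺ sum ≥ 21.
[6, 7]: Rejected (6+7 = 13).
[8, 2]: Rejected (8+2 = 10).
[17, 15]: Accepted (17+15 = 32).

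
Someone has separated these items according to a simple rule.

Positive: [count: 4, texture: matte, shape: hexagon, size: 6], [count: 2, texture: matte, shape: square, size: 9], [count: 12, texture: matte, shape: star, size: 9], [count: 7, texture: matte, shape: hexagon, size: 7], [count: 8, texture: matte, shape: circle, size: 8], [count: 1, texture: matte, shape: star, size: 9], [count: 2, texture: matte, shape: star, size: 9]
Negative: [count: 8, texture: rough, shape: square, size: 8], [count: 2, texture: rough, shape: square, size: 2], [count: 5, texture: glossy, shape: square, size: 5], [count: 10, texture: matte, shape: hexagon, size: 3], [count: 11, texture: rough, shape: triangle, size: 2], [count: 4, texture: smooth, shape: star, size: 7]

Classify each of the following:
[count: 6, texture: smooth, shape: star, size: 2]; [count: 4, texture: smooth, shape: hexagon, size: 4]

Negative, Negative

All 'Positive' examples share one property — texture is matte AND size ≥ 5 — and every 'Negative' example lacks it.
[count: 6, texture: smooth, shape: star, size: 2]: Negative (texture is smooth, size = 2). [count: 4, texture: smooth, shape: hexagon, size: 4]: Negative (texture is smooth, size = 4).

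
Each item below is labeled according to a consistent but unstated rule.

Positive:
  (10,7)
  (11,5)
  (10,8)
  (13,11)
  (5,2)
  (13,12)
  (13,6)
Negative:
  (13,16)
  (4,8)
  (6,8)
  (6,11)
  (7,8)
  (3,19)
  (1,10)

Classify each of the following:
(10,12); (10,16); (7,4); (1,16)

The pattern is that an item is 'Positive' exactly when: first > second.

Negative, Negative, Positive, Negative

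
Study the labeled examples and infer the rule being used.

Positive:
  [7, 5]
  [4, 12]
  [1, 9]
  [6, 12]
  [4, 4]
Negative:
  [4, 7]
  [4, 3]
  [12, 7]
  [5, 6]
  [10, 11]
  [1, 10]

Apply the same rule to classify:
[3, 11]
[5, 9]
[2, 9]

All 'Positive' examples share one property — sum is even — and every 'Negative' example lacks it.
[3, 11]: Positive (3+11 = 14).
[5, 9]: Positive (5+9 = 14).
[2, 9]: Negative (2+9 = 11).

Positive, Positive, Negative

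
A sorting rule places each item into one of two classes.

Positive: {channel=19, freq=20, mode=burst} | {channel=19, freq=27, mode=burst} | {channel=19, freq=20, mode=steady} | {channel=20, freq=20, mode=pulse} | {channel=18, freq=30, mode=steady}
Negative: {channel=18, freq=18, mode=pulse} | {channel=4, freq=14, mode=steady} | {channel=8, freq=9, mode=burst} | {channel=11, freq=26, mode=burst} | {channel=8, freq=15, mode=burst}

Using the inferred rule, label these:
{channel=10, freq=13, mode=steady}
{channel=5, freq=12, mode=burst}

The simplest hypothesis consistent with all the labels is: freq ≥ 20 AND channel ≥ 18.
{channel=10, freq=13, mode=steady} — freq = 13, channel = 10, hence Negative. {channel=5, freq=12, mode=burst} — freq = 12, channel = 5, hence Negative.

Negative, Negative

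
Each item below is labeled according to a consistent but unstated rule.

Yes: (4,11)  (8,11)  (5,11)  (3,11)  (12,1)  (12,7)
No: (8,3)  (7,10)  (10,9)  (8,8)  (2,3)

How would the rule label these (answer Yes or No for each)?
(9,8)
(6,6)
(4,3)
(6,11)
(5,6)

All 'Yes' examples share one property — max ≥ 11 — and every 'No' example lacks it.
(9,8): max 9, fails the rule → No.
(6,6): max 6, fails the rule → No.
(4,3): max 4, fails the rule → No.
(6,11): max 11, fits → Yes.
(5,6): max 6, fails the rule → No.

No, No, No, Yes, No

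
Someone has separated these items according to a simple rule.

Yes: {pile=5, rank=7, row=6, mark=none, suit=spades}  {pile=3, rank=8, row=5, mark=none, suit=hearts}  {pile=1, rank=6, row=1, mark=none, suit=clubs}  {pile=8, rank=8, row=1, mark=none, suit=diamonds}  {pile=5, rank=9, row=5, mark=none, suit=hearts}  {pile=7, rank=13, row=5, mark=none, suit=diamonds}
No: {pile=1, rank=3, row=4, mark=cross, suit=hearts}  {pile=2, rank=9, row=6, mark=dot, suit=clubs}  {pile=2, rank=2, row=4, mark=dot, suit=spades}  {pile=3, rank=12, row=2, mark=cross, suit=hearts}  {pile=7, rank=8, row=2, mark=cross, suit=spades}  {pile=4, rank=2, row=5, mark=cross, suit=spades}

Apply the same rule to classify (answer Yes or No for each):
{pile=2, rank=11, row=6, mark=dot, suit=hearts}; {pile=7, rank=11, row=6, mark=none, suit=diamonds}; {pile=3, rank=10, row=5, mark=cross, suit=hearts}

No, Yes, No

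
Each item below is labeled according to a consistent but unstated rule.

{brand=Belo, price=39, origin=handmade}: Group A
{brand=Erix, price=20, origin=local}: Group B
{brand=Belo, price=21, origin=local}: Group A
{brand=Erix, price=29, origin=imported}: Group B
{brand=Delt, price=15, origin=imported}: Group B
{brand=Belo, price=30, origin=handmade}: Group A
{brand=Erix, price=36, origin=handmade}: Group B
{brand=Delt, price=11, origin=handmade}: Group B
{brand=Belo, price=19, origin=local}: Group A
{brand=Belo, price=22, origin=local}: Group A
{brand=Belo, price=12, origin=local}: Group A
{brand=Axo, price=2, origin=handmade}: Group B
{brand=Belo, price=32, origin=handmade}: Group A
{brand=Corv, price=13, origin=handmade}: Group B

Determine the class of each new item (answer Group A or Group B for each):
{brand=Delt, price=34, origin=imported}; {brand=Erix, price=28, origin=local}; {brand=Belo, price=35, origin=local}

All 'Group A' examples share one property — brand is Belo — and every 'Group B' example lacks it.

Group B, Group B, Group A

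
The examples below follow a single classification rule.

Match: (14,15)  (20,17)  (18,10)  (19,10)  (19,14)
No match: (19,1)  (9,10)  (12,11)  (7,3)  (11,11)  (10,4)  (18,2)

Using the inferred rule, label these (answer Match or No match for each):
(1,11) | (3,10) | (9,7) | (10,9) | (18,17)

No match, No match, No match, No match, Match

The pattern is that an item is 'Match' exactly when: sum ≥ 28.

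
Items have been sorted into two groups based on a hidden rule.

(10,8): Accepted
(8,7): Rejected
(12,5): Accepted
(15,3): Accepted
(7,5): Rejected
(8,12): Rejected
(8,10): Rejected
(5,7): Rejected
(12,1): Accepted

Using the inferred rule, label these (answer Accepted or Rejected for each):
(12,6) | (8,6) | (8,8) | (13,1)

Accepted, Rejected, Rejected, Accepted

The distinguishing property — first ≥ 10 — holds for all the 'Accepted' cases and none of the 'Rejected' cases.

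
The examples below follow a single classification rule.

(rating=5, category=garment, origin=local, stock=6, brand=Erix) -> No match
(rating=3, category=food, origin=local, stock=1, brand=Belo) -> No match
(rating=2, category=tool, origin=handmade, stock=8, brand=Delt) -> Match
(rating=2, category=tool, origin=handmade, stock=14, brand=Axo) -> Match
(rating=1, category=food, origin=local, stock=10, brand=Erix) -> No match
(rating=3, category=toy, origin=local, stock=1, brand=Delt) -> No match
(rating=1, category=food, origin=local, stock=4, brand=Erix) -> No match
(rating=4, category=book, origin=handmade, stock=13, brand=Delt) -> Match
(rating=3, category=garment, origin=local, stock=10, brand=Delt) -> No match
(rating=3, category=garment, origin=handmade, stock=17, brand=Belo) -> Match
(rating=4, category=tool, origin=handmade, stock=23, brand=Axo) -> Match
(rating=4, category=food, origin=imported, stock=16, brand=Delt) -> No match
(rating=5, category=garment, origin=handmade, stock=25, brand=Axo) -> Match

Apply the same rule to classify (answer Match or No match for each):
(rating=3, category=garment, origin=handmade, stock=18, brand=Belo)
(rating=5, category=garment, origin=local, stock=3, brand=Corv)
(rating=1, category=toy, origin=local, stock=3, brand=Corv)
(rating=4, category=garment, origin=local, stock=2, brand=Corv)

A rule that fits every label: origin is handmade — true of each 'Match' example, false of each 'No match' one.
(rating=3, category=garment, origin=handmade, stock=18, brand=Belo) — origin is handmade, hence Match.
(rating=5, category=garment, origin=local, stock=3, brand=Corv) — origin is local, hence No match.
(rating=1, category=toy, origin=local, stock=3, brand=Corv) — origin is local, hence No match.
(rating=4, category=garment, origin=local, stock=2, brand=Corv) — origin is local, hence No match.

Match, No match, No match, No match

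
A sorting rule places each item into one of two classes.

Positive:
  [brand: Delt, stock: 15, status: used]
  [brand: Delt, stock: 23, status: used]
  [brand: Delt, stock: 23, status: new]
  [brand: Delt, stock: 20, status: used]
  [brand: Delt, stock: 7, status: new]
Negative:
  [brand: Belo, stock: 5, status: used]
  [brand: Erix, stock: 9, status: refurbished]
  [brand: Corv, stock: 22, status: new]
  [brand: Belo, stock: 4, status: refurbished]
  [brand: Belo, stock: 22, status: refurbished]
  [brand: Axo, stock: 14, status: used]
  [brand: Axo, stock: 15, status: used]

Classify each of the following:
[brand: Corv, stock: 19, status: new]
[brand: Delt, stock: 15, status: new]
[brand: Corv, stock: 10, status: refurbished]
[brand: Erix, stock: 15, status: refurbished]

The pattern is that an item is 'Positive' exactly when: brand is Delt.

Negative, Positive, Negative, Negative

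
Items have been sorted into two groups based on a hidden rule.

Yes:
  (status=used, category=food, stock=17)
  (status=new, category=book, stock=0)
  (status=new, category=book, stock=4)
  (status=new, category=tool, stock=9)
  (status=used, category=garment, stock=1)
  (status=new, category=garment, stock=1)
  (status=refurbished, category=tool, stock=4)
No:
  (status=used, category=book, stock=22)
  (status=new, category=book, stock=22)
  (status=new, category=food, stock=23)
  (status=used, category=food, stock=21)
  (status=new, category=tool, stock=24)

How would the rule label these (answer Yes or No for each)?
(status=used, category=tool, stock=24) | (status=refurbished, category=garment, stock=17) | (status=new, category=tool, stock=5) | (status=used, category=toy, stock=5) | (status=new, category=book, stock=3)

No, Yes, Yes, Yes, Yes

One predicate separates the groups cleanly: stock ≤ 17.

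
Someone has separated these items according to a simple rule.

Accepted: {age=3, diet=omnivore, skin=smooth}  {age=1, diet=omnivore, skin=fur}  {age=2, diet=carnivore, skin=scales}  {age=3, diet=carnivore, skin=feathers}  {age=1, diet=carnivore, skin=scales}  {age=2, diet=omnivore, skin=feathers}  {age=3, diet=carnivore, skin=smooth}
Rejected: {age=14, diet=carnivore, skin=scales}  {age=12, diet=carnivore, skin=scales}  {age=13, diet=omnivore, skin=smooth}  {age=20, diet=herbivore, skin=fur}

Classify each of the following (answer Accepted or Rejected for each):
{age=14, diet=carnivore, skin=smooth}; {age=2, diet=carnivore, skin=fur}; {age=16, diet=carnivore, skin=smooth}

Rejected, Accepted, Rejected

The simplest hypothesis consistent with all the labels is: age ≤ 3.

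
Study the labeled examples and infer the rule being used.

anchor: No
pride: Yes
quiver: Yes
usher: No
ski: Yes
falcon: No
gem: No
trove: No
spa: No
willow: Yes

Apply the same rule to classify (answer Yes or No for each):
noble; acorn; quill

No, No, Yes

Looking at the examples, the only property every 'Yes' case has and every 'No' case lacks is: contains 'i'.
noble: no 'i' — does not fit, so No.
acorn: no 'i' — does not fit, so No.
quill: has 'i' — satisfies this, so Yes.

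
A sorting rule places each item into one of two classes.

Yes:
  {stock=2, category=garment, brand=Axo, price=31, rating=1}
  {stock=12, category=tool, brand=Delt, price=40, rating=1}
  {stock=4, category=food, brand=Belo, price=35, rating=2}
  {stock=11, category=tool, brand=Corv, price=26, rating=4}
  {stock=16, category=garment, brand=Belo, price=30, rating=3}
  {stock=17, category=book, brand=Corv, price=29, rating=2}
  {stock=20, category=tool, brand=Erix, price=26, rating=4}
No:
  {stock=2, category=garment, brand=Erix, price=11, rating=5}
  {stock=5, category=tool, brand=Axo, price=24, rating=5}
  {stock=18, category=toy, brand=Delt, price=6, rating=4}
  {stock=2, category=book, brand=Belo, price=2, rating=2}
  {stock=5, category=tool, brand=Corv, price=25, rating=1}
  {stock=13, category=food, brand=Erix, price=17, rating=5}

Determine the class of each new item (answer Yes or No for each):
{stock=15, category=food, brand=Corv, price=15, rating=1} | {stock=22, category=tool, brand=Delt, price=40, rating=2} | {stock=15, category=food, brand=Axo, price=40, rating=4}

No, Yes, Yes

One predicate separates the groups cleanly: price ≥ 26.
{stock=15, category=food, brand=Corv, price=15, rating=1}: price = 15, fails this test → No. {stock=22, category=tool, brand=Delt, price=40, rating=2}: price = 40, passes → Yes. {stock=15, category=food, brand=Axo, price=40, rating=4}: price = 40, passes → Yes.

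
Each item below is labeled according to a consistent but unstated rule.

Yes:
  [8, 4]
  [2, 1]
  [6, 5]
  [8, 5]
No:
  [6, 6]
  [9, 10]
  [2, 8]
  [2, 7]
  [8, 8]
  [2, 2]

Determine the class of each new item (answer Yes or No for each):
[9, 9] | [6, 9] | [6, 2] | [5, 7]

No, No, Yes, No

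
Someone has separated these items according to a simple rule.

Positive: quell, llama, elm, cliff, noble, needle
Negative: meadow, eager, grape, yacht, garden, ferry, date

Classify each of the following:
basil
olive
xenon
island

Positive, Positive, Negative, Positive

The pattern is that an item is 'Positive' exactly when: contains 'l'.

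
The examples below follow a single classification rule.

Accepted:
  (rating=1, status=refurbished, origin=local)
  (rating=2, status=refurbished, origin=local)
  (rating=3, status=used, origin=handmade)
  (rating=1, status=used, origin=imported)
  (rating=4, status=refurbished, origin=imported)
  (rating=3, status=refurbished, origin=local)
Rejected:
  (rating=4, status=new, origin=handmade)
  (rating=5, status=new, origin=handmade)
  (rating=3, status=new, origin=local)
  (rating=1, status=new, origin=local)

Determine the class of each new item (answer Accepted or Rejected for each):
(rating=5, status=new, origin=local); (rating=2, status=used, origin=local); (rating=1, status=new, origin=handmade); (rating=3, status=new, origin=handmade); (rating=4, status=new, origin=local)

Rejected, Accepted, Rejected, Rejected, Rejected

All 'Accepted' examples share one property — status is not new — and every 'Rejected' example lacks it.
(rating=5, status=new, origin=local): Rejected (status is new). (rating=2, status=used, origin=local): Accepted (status is used). (rating=1, status=new, origin=handmade): Rejected (status is new). (rating=3, status=new, origin=handmade): Rejected (status is new). (rating=4, status=new, origin=local): Rejected (status is new).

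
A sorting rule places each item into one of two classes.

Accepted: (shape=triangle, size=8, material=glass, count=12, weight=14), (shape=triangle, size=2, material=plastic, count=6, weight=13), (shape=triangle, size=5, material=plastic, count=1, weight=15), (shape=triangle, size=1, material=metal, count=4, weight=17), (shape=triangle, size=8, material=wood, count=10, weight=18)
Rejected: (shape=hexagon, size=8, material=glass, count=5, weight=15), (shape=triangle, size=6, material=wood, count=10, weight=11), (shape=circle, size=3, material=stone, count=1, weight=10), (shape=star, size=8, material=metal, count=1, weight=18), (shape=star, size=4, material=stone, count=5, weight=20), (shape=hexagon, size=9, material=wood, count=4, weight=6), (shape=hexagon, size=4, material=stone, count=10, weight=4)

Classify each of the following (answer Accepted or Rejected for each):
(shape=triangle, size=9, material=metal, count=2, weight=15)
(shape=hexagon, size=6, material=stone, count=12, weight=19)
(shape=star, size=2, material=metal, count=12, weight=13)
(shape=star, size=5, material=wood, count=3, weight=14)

Accepted, Rejected, Rejected, Rejected

The pattern is that an item is 'Accepted' exactly when: shape is triangle AND weight ≥ 13.
(shape=triangle, size=9, material=metal, count=2, weight=15) → shape is triangle, weight = 15 → Accepted. (shape=hexagon, size=6, material=stone, count=12, weight=19) → shape is hexagon, weight = 19 → Rejected. (shape=star, size=2, material=metal, count=12, weight=13) → shape is star, weight = 13 → Rejected. (shape=star, size=5, material=wood, count=3, weight=14) → shape is star, weight = 14 → Rejected.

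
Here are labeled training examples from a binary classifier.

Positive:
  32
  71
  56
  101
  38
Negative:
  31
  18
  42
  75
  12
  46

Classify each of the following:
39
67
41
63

Negative, Negative, Positive, Negative

One predicate separates the groups cleanly: ≡ 2 (mod 3).
39 — 39 mod 3 = 0, hence Negative.
67 — 67 mod 3 = 1, hence Negative.
41 — 41 mod 3 = 2, hence Positive.
63 — 63 mod 3 = 0, hence Negative.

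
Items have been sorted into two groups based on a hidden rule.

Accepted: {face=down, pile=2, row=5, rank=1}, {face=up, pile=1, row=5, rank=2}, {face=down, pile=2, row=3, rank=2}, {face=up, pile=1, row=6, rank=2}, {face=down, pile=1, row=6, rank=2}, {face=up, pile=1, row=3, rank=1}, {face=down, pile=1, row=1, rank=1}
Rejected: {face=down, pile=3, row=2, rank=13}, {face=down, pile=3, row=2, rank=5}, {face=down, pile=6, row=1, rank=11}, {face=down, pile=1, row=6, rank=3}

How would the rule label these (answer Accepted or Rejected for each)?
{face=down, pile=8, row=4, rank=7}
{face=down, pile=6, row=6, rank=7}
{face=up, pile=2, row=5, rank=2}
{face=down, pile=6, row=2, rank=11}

The common property of the 'Accepted' items is: rank ≤ 2. No 'Rejected' item has it.
Rejected: {face=down, pile=8, row=4, rank=7}, since rank = 7. Rejected: {face=down, pile=6, row=6, rank=7}, since rank = 7. Accepted: {face=up, pile=2, row=5, rank=2}, since rank = 2. Rejected: {face=down, pile=6, row=2, rank=11}, since rank = 11.

Rejected, Rejected, Accepted, Rejected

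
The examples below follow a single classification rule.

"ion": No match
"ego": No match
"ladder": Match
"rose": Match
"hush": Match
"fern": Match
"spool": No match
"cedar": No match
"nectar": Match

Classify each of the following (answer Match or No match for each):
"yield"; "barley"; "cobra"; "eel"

The distinguishing property — even length — holds for all the 'Match' cases and none of the 'No match' cases.
"yield": length 5, lacks this property → No match.
"barley": length 6, meets the rule → Match.
"cobra": length 5, lacks this property → No match.
"eel": length 3, lacks this property → No match.

No match, Match, No match, No match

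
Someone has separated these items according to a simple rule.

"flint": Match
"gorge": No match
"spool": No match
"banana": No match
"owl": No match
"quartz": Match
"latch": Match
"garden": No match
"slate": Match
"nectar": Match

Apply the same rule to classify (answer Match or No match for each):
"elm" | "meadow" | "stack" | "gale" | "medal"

Looking at the examples, the only property every 'Match' case has and every 'No match' case lacks is: contains 't'.
No match: "elm", since no 't'. No match: "meadow", since no 't'. Match: "stack", since has 't'. No match: "gale", since no 't'. No match: "medal", since no 't'.

No match, No match, Match, No match, No match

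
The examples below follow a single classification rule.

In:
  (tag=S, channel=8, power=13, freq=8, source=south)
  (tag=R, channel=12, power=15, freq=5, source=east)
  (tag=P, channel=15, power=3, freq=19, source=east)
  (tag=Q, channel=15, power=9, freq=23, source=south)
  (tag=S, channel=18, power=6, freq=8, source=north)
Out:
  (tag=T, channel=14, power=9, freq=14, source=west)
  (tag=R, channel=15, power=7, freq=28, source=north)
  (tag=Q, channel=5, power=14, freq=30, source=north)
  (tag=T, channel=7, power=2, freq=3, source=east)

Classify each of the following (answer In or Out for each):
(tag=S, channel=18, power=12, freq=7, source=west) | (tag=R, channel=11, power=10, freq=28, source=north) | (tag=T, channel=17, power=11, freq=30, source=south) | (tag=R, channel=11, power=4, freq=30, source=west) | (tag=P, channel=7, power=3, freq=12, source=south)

One predicate separates the groups cleanly: tag is not T AND freq ≤ 23.
In: (tag=S, channel=18, power=12, freq=7, source=west), since tag is S, freq = 7. Out: (tag=R, channel=11, power=10, freq=28, source=north), since tag is R, freq = 28. Out: (tag=T, channel=17, power=11, freq=30, source=south), since tag is T, freq = 30. Out: (tag=R, channel=11, power=4, freq=30, source=west), since tag is R, freq = 30. In: (tag=P, channel=7, power=3, freq=12, source=south), since tag is P, freq = 12.

In, Out, Out, Out, In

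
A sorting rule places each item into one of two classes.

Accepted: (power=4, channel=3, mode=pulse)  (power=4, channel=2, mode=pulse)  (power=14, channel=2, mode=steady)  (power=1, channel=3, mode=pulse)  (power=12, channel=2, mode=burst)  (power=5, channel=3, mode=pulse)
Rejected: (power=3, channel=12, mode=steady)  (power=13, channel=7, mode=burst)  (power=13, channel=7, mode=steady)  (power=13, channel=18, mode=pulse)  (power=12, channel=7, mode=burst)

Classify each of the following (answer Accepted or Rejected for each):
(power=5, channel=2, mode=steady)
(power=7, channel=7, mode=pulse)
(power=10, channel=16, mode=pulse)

Accepted, Rejected, Rejected

The common property of the 'Accepted' items is: channel ≤ 3. No 'Rejected' item has it.
(power=5, channel=2, mode=steady) — channel = 2, hence Accepted. (power=7, channel=7, mode=pulse) — channel = 7, hence Rejected. (power=10, channel=16, mode=pulse) — channel = 16, hence Rejected.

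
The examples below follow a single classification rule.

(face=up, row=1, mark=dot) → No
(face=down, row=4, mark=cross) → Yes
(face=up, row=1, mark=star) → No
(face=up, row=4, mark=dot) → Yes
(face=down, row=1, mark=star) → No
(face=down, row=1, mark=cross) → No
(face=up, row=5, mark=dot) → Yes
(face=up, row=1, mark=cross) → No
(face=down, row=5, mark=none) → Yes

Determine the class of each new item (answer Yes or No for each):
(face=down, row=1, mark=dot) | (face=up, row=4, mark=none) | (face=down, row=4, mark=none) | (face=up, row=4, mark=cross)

All 'Yes' examples share one property — row ≥ 4 — and every 'No' example lacks it.
(face=down, row=1, mark=dot) → row = 1 → No.
(face=up, row=4, mark=none) → row = 4 → Yes.
(face=down, row=4, mark=none) → row = 4 → Yes.
(face=up, row=4, mark=cross) → row = 4 → Yes.

No, Yes, Yes, Yes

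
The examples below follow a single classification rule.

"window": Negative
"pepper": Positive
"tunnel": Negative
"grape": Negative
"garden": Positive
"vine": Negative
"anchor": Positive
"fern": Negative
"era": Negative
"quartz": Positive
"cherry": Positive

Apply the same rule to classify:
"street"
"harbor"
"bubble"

Positive, Positive, Negative

All 'Positive' examples share one property — length 6 AND contains 'r' — and every 'Negative' example lacks it.
Positive: "street", since length 6, has 'r'. Positive: "harbor", since length 6, has 'r'. Negative: "bubble", since length 6, no 'r'.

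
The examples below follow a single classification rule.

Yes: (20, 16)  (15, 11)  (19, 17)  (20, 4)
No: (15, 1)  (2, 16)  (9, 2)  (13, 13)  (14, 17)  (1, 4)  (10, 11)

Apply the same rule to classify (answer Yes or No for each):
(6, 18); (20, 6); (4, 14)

A rule that fits every label: first > second AND sum ≥ 18 — true of each 'Yes' example, false of each 'No' one.
(6, 18): 6 < 18, 6+18 = 24 — does not fit, so No. (20, 6): 20 > 6, 20+6 = 26 — matches, so Yes. (4, 14): 4 < 14, 4+14 = 18 — does not fit, so No.

No, Yes, No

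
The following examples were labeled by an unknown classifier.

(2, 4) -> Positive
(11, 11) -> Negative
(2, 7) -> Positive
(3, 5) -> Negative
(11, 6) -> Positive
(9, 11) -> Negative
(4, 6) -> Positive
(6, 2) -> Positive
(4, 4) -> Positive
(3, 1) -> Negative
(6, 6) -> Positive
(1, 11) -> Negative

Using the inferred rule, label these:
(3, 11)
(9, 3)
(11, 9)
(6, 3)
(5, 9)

All 'Positive' examples share one property — product is even — and every 'Negative' example lacks it.
(3, 11) — 3·11 = 33, hence Negative. (9, 3) — 9·3 = 27, hence Negative. (11, 9) — 11·9 = 99, hence Negative. (6, 3) — 6·3 = 18, hence Positive. (5, 9) — 5·9 = 45, hence Negative.

Negative, Negative, Negative, Positive, Negative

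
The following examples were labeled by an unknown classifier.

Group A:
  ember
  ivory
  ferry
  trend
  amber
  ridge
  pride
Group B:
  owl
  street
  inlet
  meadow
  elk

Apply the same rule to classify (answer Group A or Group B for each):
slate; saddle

Group B, Group B

A rule that fits every label: odd length AND contains 'r' — true of each 'Group A' example, false of each 'Group B' one.
slate: length 5, no 'r' — doesn't match, so Group B.
saddle: length 6, no 'r' — doesn't match, so Group B.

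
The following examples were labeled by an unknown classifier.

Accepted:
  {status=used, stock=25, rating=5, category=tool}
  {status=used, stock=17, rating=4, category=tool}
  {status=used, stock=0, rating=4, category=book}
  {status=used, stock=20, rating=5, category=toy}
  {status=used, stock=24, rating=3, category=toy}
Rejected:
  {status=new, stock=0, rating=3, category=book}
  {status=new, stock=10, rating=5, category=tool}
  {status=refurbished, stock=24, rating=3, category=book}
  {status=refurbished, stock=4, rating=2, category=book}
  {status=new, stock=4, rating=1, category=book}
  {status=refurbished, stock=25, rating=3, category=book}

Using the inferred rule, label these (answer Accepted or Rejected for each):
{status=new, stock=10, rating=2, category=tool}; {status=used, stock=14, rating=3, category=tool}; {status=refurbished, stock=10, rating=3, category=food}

Rejected, Accepted, Rejected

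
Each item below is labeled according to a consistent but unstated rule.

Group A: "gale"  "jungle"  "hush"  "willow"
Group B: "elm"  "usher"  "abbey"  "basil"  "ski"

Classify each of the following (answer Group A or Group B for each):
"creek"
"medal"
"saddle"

Group B, Group B, Group A

Checking candidate rules against both groups, what survives is: even length.
"creek" — length 5, hence Group B. "medal" — length 5, hence Group B. "saddle" — length 6, hence Group A.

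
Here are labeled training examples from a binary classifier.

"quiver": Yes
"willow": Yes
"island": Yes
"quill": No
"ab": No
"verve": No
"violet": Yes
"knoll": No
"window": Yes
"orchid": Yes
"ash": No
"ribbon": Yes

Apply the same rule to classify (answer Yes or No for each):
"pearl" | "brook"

The common property of the 'Yes' items is: length 6. No 'No' item has it.
"pearl": No (length 5).
"brook": No (length 5).

No, No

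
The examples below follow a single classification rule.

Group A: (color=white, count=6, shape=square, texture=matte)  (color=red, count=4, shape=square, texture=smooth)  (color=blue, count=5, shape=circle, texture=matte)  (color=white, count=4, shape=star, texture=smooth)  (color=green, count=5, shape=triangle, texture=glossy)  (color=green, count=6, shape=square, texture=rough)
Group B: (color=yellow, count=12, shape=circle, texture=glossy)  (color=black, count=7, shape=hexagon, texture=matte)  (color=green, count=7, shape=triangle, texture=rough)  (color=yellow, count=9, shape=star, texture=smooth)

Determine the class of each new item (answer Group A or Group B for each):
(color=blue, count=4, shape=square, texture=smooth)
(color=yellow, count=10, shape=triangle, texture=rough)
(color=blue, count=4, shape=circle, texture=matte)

The common property of the 'Group A' items is: count ≤ 6. No 'Group B' item has it.
(color=blue, count=4, shape=square, texture=smooth) — count = 4, hence Group A. (color=yellow, count=10, shape=triangle, texture=rough) — count = 10, hence Group B. (color=blue, count=4, shape=circle, texture=matte) — count = 4, hence Group A.

Group A, Group B, Group A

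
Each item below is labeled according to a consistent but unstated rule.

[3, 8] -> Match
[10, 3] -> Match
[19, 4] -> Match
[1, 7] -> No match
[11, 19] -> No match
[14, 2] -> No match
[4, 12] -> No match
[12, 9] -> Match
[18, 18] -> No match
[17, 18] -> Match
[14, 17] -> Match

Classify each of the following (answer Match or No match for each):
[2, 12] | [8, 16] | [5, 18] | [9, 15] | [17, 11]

No match, No match, Match, No match, No match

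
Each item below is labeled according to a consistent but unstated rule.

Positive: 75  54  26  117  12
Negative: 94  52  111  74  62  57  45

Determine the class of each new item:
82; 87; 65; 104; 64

Positive, Negative, Negative, Negative, Negative

The common property of the 'Positive' items is: ≡ 5 (mod 7). No 'Negative' item has it.
82 — 82 mod 7 = 5, hence Positive. 87 — 87 mod 7 = 3, hence Negative. 65 — 65 mod 7 = 2, hence Negative. 104 — 104 mod 7 = 6, hence Negative. 64 — 64 mod 7 = 1, hence Negative.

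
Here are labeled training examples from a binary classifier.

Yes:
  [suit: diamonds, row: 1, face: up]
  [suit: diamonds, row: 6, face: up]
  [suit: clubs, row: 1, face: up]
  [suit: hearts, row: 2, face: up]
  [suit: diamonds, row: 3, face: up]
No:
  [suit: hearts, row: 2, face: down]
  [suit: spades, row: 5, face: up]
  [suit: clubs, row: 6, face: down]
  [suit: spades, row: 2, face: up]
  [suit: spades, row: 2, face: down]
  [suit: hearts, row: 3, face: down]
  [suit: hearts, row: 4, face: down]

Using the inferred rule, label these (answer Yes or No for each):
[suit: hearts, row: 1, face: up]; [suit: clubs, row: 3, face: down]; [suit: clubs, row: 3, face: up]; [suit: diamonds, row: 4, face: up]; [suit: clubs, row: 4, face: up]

Yes, No, Yes, Yes, Yes

A rule that fits every label: suit is not spades AND face is up — true of each 'Yes' example, false of each 'No' one.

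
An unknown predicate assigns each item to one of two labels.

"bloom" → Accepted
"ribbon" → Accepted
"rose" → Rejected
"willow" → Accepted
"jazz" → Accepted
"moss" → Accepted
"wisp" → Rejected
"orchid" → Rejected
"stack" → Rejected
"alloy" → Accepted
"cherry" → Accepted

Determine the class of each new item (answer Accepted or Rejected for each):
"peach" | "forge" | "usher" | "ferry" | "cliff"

One predicate separates the groups cleanly: has a double letter.
"peach": no doubled letter — doesn't qualify, so Rejected.
"forge": no doubled letter — doesn't qualify, so Rejected.
"usher": no doubled letter — doesn't qualify, so Rejected.
"ferry": 'rr' doubled — qualifies, so Accepted.
"cliff": 'ff' doubled — qualifies, so Accepted.

Rejected, Rejected, Rejected, Accepted, Accepted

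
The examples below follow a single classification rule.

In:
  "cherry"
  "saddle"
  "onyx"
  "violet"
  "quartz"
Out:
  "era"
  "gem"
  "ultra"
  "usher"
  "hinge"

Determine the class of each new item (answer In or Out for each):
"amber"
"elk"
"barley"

Rule: even length. This holds for each 'In' example and fails for each 'Out' one.
"amber": length 5 — doesn't qualify, so Out.
"elk": length 3 — doesn't qualify, so Out.
"barley": length 6 — has this property, so In.

Out, Out, In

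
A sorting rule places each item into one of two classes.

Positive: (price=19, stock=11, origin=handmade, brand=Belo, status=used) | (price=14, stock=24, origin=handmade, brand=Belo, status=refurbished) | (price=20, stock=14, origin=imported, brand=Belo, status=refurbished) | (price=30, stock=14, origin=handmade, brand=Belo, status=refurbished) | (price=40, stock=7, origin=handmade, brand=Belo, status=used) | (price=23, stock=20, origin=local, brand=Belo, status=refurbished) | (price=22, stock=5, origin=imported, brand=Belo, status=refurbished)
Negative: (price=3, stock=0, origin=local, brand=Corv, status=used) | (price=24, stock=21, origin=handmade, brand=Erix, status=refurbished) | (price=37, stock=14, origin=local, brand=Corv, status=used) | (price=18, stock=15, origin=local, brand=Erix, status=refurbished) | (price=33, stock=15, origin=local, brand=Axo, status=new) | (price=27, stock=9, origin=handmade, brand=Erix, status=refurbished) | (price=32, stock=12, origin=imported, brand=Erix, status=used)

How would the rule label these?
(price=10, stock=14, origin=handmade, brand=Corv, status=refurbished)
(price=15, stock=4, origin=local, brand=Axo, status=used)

Negative, Negative

The common property of the 'Positive' items is: brand is Belo. No 'Negative' item has it.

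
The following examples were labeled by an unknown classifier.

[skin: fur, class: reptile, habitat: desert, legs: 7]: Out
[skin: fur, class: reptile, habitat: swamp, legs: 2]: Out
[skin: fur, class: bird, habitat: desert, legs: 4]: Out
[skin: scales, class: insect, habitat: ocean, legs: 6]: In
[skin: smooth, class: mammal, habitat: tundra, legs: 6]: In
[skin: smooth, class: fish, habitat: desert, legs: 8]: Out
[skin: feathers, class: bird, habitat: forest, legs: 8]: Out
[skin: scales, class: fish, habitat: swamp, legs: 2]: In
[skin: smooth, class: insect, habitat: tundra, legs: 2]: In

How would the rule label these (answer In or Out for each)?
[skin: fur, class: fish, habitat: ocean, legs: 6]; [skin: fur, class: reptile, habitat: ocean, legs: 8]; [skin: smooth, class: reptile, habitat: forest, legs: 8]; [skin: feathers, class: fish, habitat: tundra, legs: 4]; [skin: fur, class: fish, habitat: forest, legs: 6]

A rule that fits every label: skin is scales OR habitat is tundra — true of each 'In' example, false of each 'Out' one.
[skin: fur, class: fish, habitat: ocean, legs: 6] — skin is fur, habitat is ocean, hence Out. [skin: fur, class: reptile, habitat: ocean, legs: 8] — skin is fur, habitat is ocean, hence Out. [skin: smooth, class: reptile, habitat: forest, legs: 8] — skin is smooth, habitat is forest, hence Out. [skin: feathers, class: fish, habitat: tundra, legs: 4] — skin is feathers, habitat is tundra, hence In. [skin: fur, class: fish, habitat: forest, legs: 6] — skin is fur, habitat is forest, hence Out.

Out, Out, Out, In, Out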